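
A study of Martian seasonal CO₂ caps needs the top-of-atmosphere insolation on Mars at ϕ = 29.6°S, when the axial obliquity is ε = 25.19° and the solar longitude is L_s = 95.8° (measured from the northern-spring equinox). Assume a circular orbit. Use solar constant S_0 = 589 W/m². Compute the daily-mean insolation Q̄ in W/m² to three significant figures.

Q̄ ≈ 91.3 W/m²

Solar declination: sin δ = sin ε · sin L_s = sin 25.19° × sin 95.8° = 0.42344, so δ = +25.052°.
cos h₀ = −tan(-29.6°) tan(+25.052°) = 0.2655, h₀ = 1.3020 rad.
Bracket: h₀ sin ϕ sin δ + cos ϕ cos δ sin h₀ = 1.3020×-0.49394×0.42344 + 0.86949×0.90592×0.96410 = -0.272318 + 0.759410 = 0.487092.
Q̄ = (S_0/π) × [bracket] = (589/π) × 0.487092 = 91.32 W/m².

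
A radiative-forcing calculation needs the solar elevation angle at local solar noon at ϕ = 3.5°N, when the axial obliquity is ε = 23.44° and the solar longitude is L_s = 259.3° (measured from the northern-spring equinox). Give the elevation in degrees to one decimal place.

Solar declination: sin δ = sin ε · sin L_s = sin 23.44° × sin 259.3° = -0.39087, so δ = -23.009°.
At local noon the hour angle is zero, so the zenith angle equals |ϕ − δ| = |+3.5° − (-23.009°)| = 26.509°.
Elevation = 90° − 26.509° = 63.5°.

63.5°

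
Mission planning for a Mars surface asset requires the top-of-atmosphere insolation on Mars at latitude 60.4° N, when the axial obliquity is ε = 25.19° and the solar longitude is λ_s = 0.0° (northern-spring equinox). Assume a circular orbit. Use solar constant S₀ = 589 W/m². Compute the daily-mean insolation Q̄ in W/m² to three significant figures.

Q̄ ≈ 92.6 W/m²

Solar declination: sin δ = sin ε · sin λ_s = sin 25.19° × sin 0.0° = 0.00000, so δ = +0.000°.
cos H₀ = −tan(+60.4°) tan(+0.000°) = -0.0000, H₀ = 1.5708 rad.
Bracket: H₀ sin φ sin δ + cos φ cos δ sin H₀ = 1.5708×0.86949×0.00000 + 0.49394×1.00000×1.00000 = 0.000000 + 0.493940 = 0.493940.
Q̄ = (S₀/π) × [bracket] = (589/π) × 0.493940 = 92.61 W/m².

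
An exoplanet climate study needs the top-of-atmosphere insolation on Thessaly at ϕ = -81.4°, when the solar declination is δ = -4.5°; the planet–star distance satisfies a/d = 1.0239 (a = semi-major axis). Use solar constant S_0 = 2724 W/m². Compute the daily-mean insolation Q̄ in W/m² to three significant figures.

Q̄ ≈ 265 W/m²

cos h₀ = −tan(-81.4°) tan(-4.500°) = -0.5204, h₀ = 2.1181 rad.
Bracket: h₀ sin ϕ sin δ + cos ϕ cos δ sin h₀ = 2.1181×-0.98876×-0.07846 + 0.14954×0.99692×0.85393 = 0.164318 + 0.127303 = 0.291621.
Inverse-square distance factor (a/d)² = 1.0239² = 1.048371.
Q̄ = (S_0/π) × 1.048371 × [bracket] = (2724/π) × 1.048371 × 0.291621 = 265.1 W/m².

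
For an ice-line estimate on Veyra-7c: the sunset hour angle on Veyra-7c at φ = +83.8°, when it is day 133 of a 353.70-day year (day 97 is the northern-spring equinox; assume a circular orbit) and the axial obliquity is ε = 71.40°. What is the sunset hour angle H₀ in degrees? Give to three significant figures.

Solar longitude: λ_s = 360° × (133 − 97)/353.70 = 36.641°.
sin δ = sin 71.40° × sin 36.641° = 0.56563, so δ = +34.446°.
Sunrise equation: cos H₀ = −tan φ · tan δ = -6.3138 ≤ −1, so the host star never sets (polar day) and H₀ = π.

H₀ = 180°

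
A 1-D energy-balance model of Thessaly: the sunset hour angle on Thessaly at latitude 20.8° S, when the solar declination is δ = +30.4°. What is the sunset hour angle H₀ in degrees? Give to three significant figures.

cos H₀ = −tan φ · tan δ = −tan(-20.8°) × tan(+30.400°) = 0.2229, so H₀ = 1.3460 rad = 77.12°.

H₀ = 77.1°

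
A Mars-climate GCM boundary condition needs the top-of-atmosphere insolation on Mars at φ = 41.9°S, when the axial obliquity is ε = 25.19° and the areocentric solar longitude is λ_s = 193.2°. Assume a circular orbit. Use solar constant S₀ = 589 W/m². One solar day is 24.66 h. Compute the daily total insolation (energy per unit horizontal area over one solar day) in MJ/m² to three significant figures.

14.1 MJ/m²

sin δ = sin 25.19° × sin 193.2° = -0.09719, so δ = -5.577°.
cos H₀ = −tan(-41.9°) tan(-5.577°) = -0.0876, H₀ = 1.6585 rad.
Bracket: H₀ sin φ sin δ + cos φ cos δ sin H₀ = 1.6585×-0.66783×-0.09719 + 0.74431×0.99527×0.99615 = 0.107647 + 0.737937 = 0.845584.
Q̄ = (S₀/π) × [bracket] = (589/π) × 0.845584 = 158.53 W/m².
Daily total = Q̄ × 24.66 h × 3600 s/h = 158.53 × 24.66 × 3600 / 10⁶ = 14.07 MJ/m².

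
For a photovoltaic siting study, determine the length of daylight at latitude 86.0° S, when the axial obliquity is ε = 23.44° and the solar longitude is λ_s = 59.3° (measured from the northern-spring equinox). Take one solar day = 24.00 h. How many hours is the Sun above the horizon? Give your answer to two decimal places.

Solar declination: sin δ = sin ε · sin λ_s = sin 23.44° × sin 59.3° = 0.34204, so δ = +20.001°.
cos H₀ = −tan φ · tan δ = 5.2053 ≥ 1, so the Sun never rises (polar night) and H₀ = 0.
Daylight = 2H₀/(2π) × 24.00 h = (0.0000/π) × 24.00 = 0.00 h.

0.00 h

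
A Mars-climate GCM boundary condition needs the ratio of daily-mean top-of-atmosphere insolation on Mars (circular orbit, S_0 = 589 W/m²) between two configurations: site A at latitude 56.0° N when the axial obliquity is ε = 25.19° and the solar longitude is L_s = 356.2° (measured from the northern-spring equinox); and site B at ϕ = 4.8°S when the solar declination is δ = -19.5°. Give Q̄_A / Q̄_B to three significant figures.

— Configuration A (ϕ=+56.0°):
Solar declination: sin δ = sin ε · sin L_s = sin 25.19° × sin 356.2° = -0.02821, so δ = -1.616°.
cos h₀ = −tan(+56.0°) tan(-1.616°) = 0.0418, h₀ = 1.5289 rad.
Bracket: h₀ sin ϕ sin δ + cos ϕ cos δ sin h₀ = 1.5289×0.82904×-0.02821 + 0.55919×0.99960×0.99912 = -0.035757 + 0.558474 = 0.522717.
Q̄ = (S_0/π) × [bracket] = (589/π) × 0.522717 = 98.001 W/m².
— Configuration B (ϕ=-4.8°):
cos h₀ = −tan(-4.8°) tan(-19.500°) = -0.0297, h₀ = 1.6005 rad.
Bracket: h₀ sin ϕ sin δ + cos ϕ cos δ sin h₀ = 1.6005×-0.08368×-0.33381 + 0.99649×0.94264×0.99956 = 0.044707 + 0.938918 = 0.983625.
Q̄ = (S_0/π) × [bracket] = (589/π) × 0.983625 = 184.41 W/m².
Ratio Q̄_A / Q̄_B = 98.001 / 184.41 = 0.5314.

Q̄_A / Q̄_B ≈ 0.531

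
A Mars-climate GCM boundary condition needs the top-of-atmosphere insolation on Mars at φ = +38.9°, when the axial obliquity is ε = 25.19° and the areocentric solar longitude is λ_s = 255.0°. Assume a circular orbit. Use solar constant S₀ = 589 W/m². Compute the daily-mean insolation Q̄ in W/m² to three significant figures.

Q̄ ≈ 65.9 W/m²

sin δ = sin 25.19° × sin 255.0° = -0.41112, so δ = -24.275°.
cos H₀ = −tan(+38.9°) tan(-24.275°) = 0.3639, H₀ = 1.1983 rad.
Bracket: H₀ sin φ sin δ + cos φ cos δ sin H₀ = 1.1983×0.62796×-0.41112 + 0.77824×0.91158×0.93144 = -0.309361 + 0.660790 = 0.351429.
Q̄ = (S₀/π) × [bracket] = (589/π) × 0.351429 = 65.89 W/m².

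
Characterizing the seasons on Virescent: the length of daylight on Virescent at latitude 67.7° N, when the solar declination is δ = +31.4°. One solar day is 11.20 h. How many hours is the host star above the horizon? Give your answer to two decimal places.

11.20 h

Sunrise equation: cos H₀ = −tan φ · tan δ = -1.4883 ≤ −1, so the host star never sets (polar day) and H₀ = π.
Daylight = 2H₀/(2π) × 11.20 h = (3.1416/π) × 11.20 = 11.20 h.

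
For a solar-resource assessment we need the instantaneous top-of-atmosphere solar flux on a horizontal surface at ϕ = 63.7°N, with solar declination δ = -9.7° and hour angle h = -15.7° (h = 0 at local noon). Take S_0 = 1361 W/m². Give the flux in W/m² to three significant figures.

367 W/m²

cos θ_z = sin ϕ sin δ + cos ϕ cos δ cos h = -0.151048 + 0.420443 = 0.269395.
Flux = S_0 · cos θ_z = 1361 × 0.269395 = 366.6 W/m².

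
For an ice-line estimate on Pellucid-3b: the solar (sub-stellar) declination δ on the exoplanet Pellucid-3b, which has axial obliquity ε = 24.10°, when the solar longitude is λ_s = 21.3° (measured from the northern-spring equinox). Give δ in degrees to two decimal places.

δ = +8.53°

sin δ = sin ε · sin λ_s = sin 24.10° × sin 21.3° = 0.148327.
δ = arcsin(0.148327) = +8.53°.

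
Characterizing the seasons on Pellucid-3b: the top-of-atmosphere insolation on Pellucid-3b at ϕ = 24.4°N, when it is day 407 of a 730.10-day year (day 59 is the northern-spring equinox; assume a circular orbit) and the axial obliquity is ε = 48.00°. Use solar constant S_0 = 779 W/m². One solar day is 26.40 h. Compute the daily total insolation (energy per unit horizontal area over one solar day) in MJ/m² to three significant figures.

23.0 MJ/m²

Solar longitude: L_s = 360° × (407 − 59)/730.10 = 171.593°.
sin δ = sin 48.00° × sin 171.593° = 0.10865, so δ = +6.238°.
cos h₀ = −tan(+24.4°) tan(+6.238°) = -0.0496, h₀ = 1.6204 rad.
Bracket: h₀ sin ϕ sin δ + cos ϕ cos δ sin h₀ = 1.6204×0.41310×0.10865 + 0.91068×0.99408×0.99877 = 0.072729 + 0.904175 = 0.976904.
Q̄ = (S_0/π) × [bracket] = (779/π) × 0.976904 = 242.24 W/m².
Daily total = Q̄ × 26.40 h × 3600 s/h = 242.24 × 26.40 × 3600 / 10⁶ = 23.02 MJ/m².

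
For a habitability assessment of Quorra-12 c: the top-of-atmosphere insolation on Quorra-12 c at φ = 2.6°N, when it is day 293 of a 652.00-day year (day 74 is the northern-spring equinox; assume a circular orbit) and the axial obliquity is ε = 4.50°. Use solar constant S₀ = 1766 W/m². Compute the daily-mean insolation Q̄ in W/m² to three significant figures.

Solar longitude: λ_s = 360° × (293 − 74)/652.00 = 120.920°.
sin δ = sin 4.50° × sin 120.920° = 0.06731, so δ = +3.859°.
cos H₀ = −tan(+2.6°) tan(+3.859°) = -0.0031, H₀ = 1.5739 rad.
Bracket: H₀ sin φ sin δ + cos φ cos δ sin H₀ = 1.5739×0.04536×0.06731 + 0.99897×0.99773×1.00000 = 0.004805 + 0.996702 = 1.001507.
Q̄ = (S₀/π) × [bracket] = (1766/π) × 1.001507 = 563.0 W/m².

Q̄ ≈ 563 W/m²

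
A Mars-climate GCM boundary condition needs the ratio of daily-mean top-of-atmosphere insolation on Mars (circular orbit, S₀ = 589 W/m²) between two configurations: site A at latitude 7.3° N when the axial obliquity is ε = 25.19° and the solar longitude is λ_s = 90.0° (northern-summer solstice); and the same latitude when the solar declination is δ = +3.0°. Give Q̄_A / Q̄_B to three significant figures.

— Configuration A (φ=+7.3°):
Solar declination: sin δ = sin ε · sin λ_s = sin 25.19° × sin 90.0° = 0.42562, so δ = +25.190°.
cos H₀ = −tan(+7.3°) tan(+25.190°) = -0.0603, H₀ = 1.6311 rad.
Bracket: H₀ sin φ sin δ + cos φ cos δ sin H₀ = 1.6311×0.12706×0.42562 + 0.99189×0.90490×0.99818 = 0.088209 + 0.895928 = 0.984137.
Q̄ = (S₀/π) × [bracket] = (589/π) × 0.984137 = 184.51 W/m².
— Configuration B (φ=+7.3°):
cos H₀ = −tan(+7.3°) tan(+3.000°) = -0.0067, H₀ = 1.5775 rad.
Bracket: H₀ sin φ sin δ + cos φ cos δ sin H₀ = 1.5775×0.12706×0.05234 + 0.99189×0.99863×0.99998 = 0.010491 + 0.990511 = 1.001002.
Q̄ = (S₀/π) × [bracket] = (589/π) × 1.001002 = 187.67 W/m².
Ratio Q̄_A / Q̄_B = 184.51 / 187.67 = 0.9832.

Q̄_A / Q̄_B ≈ 0.983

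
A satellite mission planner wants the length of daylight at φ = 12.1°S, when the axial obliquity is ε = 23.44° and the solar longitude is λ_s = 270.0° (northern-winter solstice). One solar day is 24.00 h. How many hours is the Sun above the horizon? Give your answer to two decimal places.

Solar declination: sin δ = sin ε · sin λ_s = sin 23.44° × sin 270.0° = -0.39779, so δ = -23.440°.
cos H₀ = −tan φ · tan δ = −tan(-12.1°) × tan(-23.440°) = -0.0929, so H₀ = 1.6639 rad = 95.33°.
Daylight = 2H₀/(2π) × 24.00 h = (1.6639/π) × 24.00 = 12.71 h.

12.71 h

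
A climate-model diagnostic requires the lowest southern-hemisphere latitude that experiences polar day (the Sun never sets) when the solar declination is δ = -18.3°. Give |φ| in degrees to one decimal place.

|φ| = 71.7°

Polar day requires cos H₀ = −tan φ tan δ ≤ −1, i.e. tan φ tan δ ≥ 1.
The boundary is |tan φ| · |tan δ| = 1, so |φ| = 90° − |δ| = 90° − 18.3° = 71.7° in the southern hemisphere.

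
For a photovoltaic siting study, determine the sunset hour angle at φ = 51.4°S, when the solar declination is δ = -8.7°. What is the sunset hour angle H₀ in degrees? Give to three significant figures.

H₀ = 101°

cos H₀ = −tan φ · tan δ = −tan(-51.4°) × tan(-8.700°) = -0.1917, so H₀ = 1.7637 rad = 101.05°.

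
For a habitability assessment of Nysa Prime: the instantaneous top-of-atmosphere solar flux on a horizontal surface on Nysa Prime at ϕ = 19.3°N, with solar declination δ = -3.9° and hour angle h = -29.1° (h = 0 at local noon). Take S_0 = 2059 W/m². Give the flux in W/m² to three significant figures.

1.65e+03 W/m²

cos θ_z = sin ϕ sin δ + cos ϕ cos δ cos h = -0.022480 + 0.822757 = 0.800277.
Flux = S_0 · cos θ_z = 2059 × 0.800277 = 1648 W/m².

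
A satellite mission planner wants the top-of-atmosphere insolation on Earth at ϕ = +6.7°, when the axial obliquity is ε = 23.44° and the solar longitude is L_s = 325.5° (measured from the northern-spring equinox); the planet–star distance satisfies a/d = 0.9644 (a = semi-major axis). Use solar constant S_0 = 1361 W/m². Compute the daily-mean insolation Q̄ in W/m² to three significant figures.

Solar declination: sin δ = sin ε · sin L_s = sin 23.44° × sin 325.5° = -0.22531, so δ = -13.021°.
cos h₀ = −tan(+6.7°) tan(-13.021°) = 0.0272, h₀ = 1.5436 rad.
Bracket: h₀ sin ϕ sin δ + cos ϕ cos δ sin h₀ = 1.5436×0.11667×-0.22531 + 0.99317×0.97429×0.99963 = -0.040576 + 0.967278 = 0.926702.
Inverse-square distance factor (a/d)² = 0.9644² = 0.930067.
Q̄ = (S_0/π) × 0.930067 × [bracket] = (1361/π) × 0.930067 × 0.926702 = 373.4 W/m².

Q̄ ≈ 373 W/m²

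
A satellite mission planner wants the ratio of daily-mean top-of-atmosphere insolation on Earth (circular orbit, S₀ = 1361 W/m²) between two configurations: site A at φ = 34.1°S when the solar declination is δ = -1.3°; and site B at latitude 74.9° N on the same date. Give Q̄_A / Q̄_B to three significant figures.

— Configuration A (φ=-34.1°):
cos H₀ = −tan(-34.1°) tan(-1.300°) = -0.0154, H₀ = 1.5862 rad.
Bracket: H₀ sin φ sin δ + cos φ cos δ sin H₀ = 1.5862×-0.56064×-0.02269 + 0.82806×0.99974×0.99988 = 0.020178 + 0.827745 = 0.847923.
Q̄ = (S₀/π) × [bracket] = (1361/π) × 0.847923 = 367.34 W/m².
— Configuration B (φ=+74.9°):
cos H₀ = −tan(+74.9°) tan(-1.300°) = 0.0841, H₀ = 1.4866 rad.
Bracket: H₀ sin φ sin δ + cos φ cos δ sin H₀ = 1.4866×0.96547×-0.02269 + 0.26050×0.99974×0.99646 = -0.032566 + 0.259510 = 0.226944.
Q̄ = (S₀/π) × [bracket] = (1361/π) × 0.226944 = 98.317 W/m².
Ratio Q̄_A / Q̄_B = 367.34 / 98.317 = 3.736.

Q̄_A / Q̄_B ≈ 3.74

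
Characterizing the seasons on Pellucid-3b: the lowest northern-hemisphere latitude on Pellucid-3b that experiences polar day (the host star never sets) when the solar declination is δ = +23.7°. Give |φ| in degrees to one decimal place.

Polar day requires cos H₀ = −tan φ tan δ ≤ −1, i.e. tan φ tan δ ≥ 1.
The boundary is |tan φ| · |tan δ| = 1, so |φ| = 90° − |δ| = 90° − 23.7° = 66.3° in the northern hemisphere.

|φ| = 66.3°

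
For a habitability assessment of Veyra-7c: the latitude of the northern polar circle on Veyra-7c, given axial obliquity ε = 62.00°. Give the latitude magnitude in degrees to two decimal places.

28.00°

The polar circle is the lowest latitude that experiences at least one full rotation of continuous daylight at the northern-summer solstice; it lies at |φ| = 90° − ε = 90° − 62.00° = 28.00°.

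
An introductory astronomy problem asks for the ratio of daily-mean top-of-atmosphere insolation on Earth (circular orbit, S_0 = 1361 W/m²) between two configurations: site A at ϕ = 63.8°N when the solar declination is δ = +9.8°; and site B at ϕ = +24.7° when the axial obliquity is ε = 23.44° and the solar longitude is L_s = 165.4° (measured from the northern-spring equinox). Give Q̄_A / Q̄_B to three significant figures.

Q̄_A / Q̄_B ≈ 0.723

— Configuration A (ϕ=+63.8°):
cos h₀ = −tan(+63.8°) tan(+9.800°) = -0.3510, h₀ = 1.9295 rad.
Bracket: h₀ sin ϕ sin δ + cos ϕ cos δ sin h₀ = 1.9295×0.89726×0.17021 + 0.44151×0.98541×0.93636 = 0.294678 + 0.407381 = 0.702059.
Q̄ = (S_0/π) × [bracket] = (1361/π) × 0.702059 = 304.15 W/m².
— Configuration B (ϕ=+24.7°):
Solar declination: sin δ = sin ε · sin L_s = sin 23.44° × sin 165.4° = 0.10027, so δ = +5.755°.
cos h₀ = −tan(+24.7°) tan(+5.755°) = -0.0464, h₀ = 1.6172 rad.
Bracket: h₀ sin ϕ sin δ + cos ϕ cos δ sin h₀ = 1.6172×0.41787×0.10027 + 0.90851×0.99496×0.99893 = 0.067760 + 0.902964 = 0.970724.
Q̄ = (S_0/π) × [bracket] = (1361/π) × 0.970724 = 420.54 W/m².
Ratio Q̄_A / Q̄_B = 304.15 / 420.54 = 0.7232.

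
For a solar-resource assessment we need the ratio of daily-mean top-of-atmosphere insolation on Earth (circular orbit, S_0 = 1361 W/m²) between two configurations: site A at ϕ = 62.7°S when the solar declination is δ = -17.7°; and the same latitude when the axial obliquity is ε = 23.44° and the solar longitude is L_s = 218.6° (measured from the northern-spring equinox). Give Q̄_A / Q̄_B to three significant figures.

— Configuration A (ϕ=-62.7°):
cos h₀ = −tan(-62.7°) tan(-17.700°) = -0.6183, h₀ = 2.2374 rad.
Bracket: h₀ sin ϕ sin δ + cos ϕ cos δ sin h₀ = 2.2374×-0.88862×-0.30403 + 0.45865×0.95266×0.78592 = 0.604472 + 0.343398 = 0.947870.
Q̄ = (S_0/π) × [bracket] = (1361/π) × 0.947870 = 410.64 W/m².
— Configuration B (ϕ=-62.7°):
Solar declination: sin δ = sin ε · sin L_s = sin 23.44° × sin 218.6° = -0.24817, so δ = -14.369°.
cos h₀ = −tan(-62.7°) tan(-14.369°) = -0.4964, h₀ = 2.0902 rad.
Bracket: h₀ sin ϕ sin δ + cos ϕ cos δ sin h₀ = 2.0902×-0.88862×-0.24817 + 0.45865×0.96872×0.86812 = 0.460949 + 0.385709 = 0.846658.
Q̄ = (S_0/π) × [bracket] = (1361/π) × 0.846658 = 366.79 W/m².
Ratio Q̄_A / Q̄_B = 410.64 / 366.79 = 1.120.

Q̄_A / Q̄_B ≈ 1.12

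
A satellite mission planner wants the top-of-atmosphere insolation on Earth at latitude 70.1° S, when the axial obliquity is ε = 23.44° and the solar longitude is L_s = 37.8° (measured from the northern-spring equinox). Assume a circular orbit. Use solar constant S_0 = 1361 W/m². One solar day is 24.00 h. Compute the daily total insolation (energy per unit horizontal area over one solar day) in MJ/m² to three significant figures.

Solar declination: sin δ = sin ε · sin L_s = sin 23.44° × sin 37.8° = 0.24381, so δ = +14.111°.
cos h₀ = −tan(-70.1°) tan(+14.111°) = 0.6945, h₀ = 0.8031 rad.
Bracket: h₀ sin ϕ sin δ + cos ϕ cos δ sin h₀ = 0.8031×-0.94029×0.24381 + 0.34038×0.96982×0.71952 = -0.184112 + 0.237519 = 0.053407.
Q̄ = (S_0/π) × [bracket] = (1361/π) × 0.053407 = 23.137 W/m².
Daily total = Q̄ × 24.00 h × 3600 s/h = 23.137 × 24.00 × 3600 / 10⁶ = 1.999 MJ/m².

2.00 MJ/m²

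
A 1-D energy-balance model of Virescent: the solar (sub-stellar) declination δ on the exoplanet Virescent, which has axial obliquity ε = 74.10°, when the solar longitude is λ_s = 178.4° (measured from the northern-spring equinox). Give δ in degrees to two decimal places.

sin δ = sin ε · sin λ_s = sin 74.10° × sin 178.4° = 0.026853.
δ = arcsin(0.026853) = +1.54°.

δ = +1.54°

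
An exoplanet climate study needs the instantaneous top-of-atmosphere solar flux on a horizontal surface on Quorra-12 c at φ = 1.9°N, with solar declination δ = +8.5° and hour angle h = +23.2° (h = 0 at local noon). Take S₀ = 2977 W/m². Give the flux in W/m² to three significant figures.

2.72e+03 W/m²

cos θ_z = sin φ sin δ + cos φ cos δ cos h = 0.004901 + 0.908540 = 0.913441.
Flux = S₀ · cos θ_z = 2977 × 0.913441 = 2719 W/m².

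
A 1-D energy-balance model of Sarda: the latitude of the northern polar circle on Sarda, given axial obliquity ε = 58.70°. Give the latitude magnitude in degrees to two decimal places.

The polar circle is the lowest latitude that experiences at least one full rotation of continuous daylight at the northern-summer solstice; it lies at |φ| = 90° − ε = 90° − 58.70° = 31.30°.

31.30°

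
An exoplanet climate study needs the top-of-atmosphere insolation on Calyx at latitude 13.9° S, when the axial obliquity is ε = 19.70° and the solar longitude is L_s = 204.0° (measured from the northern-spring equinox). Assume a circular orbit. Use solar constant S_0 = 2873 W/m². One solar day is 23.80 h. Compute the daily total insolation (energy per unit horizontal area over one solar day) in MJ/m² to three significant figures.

79.4 MJ/m²

Solar declination: sin δ = sin ε · sin L_s = sin 19.70° × sin 204.0° = -0.13711, so δ = -7.881°.
cos h₀ = −tan(-13.9°) tan(-7.881°) = -0.0343, h₀ = 1.6051 rad.
Bracket: h₀ sin ϕ sin δ + cos ϕ cos δ sin h₀ = 1.6051×-0.24023×-0.13711 + 0.97072×0.99056×0.99941 = 0.052869 + 0.960989 = 1.013858.
Q̄ = (S_0/π) × [bracket] = (2873/π) × 1.013858 = 927.18 W/m².
Daily total = Q̄ × 23.80 h × 3600 s/h = 927.18 × 23.80 × 3600 / 10⁶ = 79.44 MJ/m².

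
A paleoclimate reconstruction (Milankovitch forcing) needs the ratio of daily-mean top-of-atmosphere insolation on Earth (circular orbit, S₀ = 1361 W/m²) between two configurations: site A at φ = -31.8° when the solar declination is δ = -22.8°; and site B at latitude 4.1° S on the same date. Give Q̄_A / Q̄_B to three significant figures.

Q̄_A / Q̄_B ≈ 1.17

— Configuration A (φ=-31.8°):
cos H₀ = −tan(-31.8°) tan(-22.800°) = -0.2606, H₀ = 1.8345 rad.
Bracket: H₀ sin φ sin δ + cos φ cos δ sin H₀ = 1.8345×-0.52696×-0.38752 + 0.84989×0.92186×0.96544 = 0.374619 + 0.756403 = 1.131022.
Q̄ = (S₀/π) × [bracket] = (1361/π) × 1.131022 = 489.98 W/m².
— Configuration B (φ=-4.1°):
cos H₀ = −tan(-4.1°) tan(-22.800°) = -0.0301, H₀ = 1.6009 rad.
Bracket: H₀ sin φ sin δ + cos φ cos δ sin H₀ = 1.6009×-0.07150×-0.38752 + 0.99744×0.92186×0.99955 = 0.044357 + 0.919086 = 0.963443.
Q̄ = (S₀/π) × [bracket] = (1361/π) × 0.963443 = 417.38 W/m².
Ratio Q̄_A / Q̄_B = 489.98 / 417.38 = 1.174.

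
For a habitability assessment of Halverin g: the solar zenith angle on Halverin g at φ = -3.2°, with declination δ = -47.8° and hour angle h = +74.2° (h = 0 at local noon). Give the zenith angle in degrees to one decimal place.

cos θ_z = sin φ sin δ + cos φ cos δ cos h = 0.041353 + 0.182611 = 0.223964.
θ_z = arccos(0.223964) = 77.1°.

θ_z = 77.1°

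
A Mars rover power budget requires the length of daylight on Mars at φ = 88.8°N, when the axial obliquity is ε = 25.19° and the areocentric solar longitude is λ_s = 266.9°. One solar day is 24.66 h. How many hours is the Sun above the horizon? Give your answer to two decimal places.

sin δ = sin 25.19° × sin 266.9° = -0.42500, so δ = -25.151°.
cos H₀ = −tan φ · tan δ = 22.4142 ≥ 1, so the Sun never rises (polar night) and H₀ = 0.
Daylight = 2H₀/(2π) × 24.66 h = (0.0000/π) × 24.66 = 0.00 h.

0.00 h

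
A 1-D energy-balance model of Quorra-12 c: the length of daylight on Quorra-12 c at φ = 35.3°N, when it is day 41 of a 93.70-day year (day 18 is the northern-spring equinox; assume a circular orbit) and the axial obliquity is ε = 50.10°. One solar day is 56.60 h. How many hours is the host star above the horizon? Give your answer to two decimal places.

46.47 h

Solar longitude: λ_s = 360° × (41 − 18)/93.70 = 88.367°.
sin δ = sin 50.10° × sin 88.367° = 0.76685, so δ = +50.072°.
cos H₀ = −tan φ · tan δ = −tan(+35.3°) × tan(+50.072°) = -0.8460, so H₀ = 2.5792 rad = 147.78°.
Daylight = 2H₀/(2π) × 56.60 h = (2.5792/π) × 56.60 = 46.47 h.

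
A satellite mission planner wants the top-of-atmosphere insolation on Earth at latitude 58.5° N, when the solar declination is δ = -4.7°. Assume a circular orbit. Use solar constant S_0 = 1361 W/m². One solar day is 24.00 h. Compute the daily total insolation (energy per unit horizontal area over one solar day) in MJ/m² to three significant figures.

cos h₀ = −tan(+58.5°) tan(-4.700°) = 0.1342, h₀ = 1.4362 rad.
Bracket: h₀ sin ϕ sin δ + cos ϕ cos δ sin h₀ = 1.4362×0.85264×-0.08194 + 0.52250×0.99664×0.99096 = -0.100341 + 0.516037 = 0.415696.
Q̄ = (S_0/π) × [bracket] = (1361/π) × 0.415696 = 180.09 W/m².
Daily total = Q̄ × 24.00 h × 3600 s/h = 180.09 × 24.00 × 3600 / 10⁶ = 15.56 MJ/m².

15.6 MJ/m²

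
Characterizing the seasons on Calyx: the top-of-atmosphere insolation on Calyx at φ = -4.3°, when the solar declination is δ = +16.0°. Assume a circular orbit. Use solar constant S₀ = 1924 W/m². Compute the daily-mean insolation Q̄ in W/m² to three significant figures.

cos H₀ = −tan(-4.3°) tan(+16.000°) = 0.0216, H₀ = 1.5492 rad.
Bracket: H₀ sin φ sin δ + cos φ cos δ sin H₀ = 1.5492×-0.07498×0.27564 + 0.99719×0.96126×0.99977 = -0.032018 + 0.958338 = 0.926320.
Q̄ = (S₀/π) × [bracket] = (1924/π) × 0.926320 = 567.3 W/m².

Q̄ ≈ 567 W/m²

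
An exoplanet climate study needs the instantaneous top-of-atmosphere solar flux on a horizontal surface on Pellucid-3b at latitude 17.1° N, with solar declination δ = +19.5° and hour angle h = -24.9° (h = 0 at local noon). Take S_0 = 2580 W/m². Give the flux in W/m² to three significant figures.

cos θ_z = sin ϕ sin δ + cos ϕ cos δ cos h = 0.098153 + 0.817220 = 0.915373.
Flux = S_0 · cos θ_z = 2580 × 0.915373 = 2362 W/m².

2.36e+03 W/m²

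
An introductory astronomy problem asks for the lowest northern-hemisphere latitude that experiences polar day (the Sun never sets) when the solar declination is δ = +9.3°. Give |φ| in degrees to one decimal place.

Polar day requires cos H₀ = −tan φ tan δ ≤ −1, i.e. tan φ tan δ ≥ 1.
The boundary is |tan φ| · |tan δ| = 1, so |φ| = 90° − |δ| = 90° − 9.3° = 80.7° in the northern hemisphere.

|φ| = 80.7°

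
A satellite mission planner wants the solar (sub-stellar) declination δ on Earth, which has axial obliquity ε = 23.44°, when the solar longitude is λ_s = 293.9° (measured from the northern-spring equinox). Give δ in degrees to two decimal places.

δ = -21.33°

sin δ = sin ε · sin λ_s = sin 23.44° × sin 293.9° = -0.363680.
δ = arcsin(-0.363680) = -21.33°.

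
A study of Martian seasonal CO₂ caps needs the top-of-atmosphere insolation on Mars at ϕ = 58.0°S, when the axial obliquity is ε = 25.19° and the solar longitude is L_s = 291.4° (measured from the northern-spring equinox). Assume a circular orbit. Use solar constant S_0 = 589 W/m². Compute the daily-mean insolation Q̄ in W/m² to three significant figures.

Solar declination: sin δ = sin ε · sin L_s = sin 25.19° × sin 291.4° = -0.39628, so δ = -23.346°.
cos h₀ = −tan(-58.0°) tan(-23.346°) = -0.6907, h₀ = 2.3333 rad.
Bracket: h₀ sin ϕ sin δ + cos ϕ cos δ sin h₀ = 2.3333×-0.84805×-0.39628 + 0.52992×0.91813×0.72312 = 0.784141 + 0.351824 = 1.135965.
Q̄ = (S_0/π) × [bracket] = (589/π) × 1.135965 = 213.0 W/m².

Q̄ ≈ 213 W/m²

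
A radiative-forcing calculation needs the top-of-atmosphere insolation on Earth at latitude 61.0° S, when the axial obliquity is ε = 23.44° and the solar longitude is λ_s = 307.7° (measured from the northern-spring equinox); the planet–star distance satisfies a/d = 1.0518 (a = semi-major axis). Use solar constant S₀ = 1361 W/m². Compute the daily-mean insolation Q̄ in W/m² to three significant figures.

Q̄ ≈ 469 W/m²

Solar declination: sin δ = sin ε · sin λ_s = sin 23.44° × sin 307.7° = -0.31474, so δ = -18.345°.
cos H₀ = −tan(-61.0°) tan(-18.345°) = -0.5982, H₀ = 2.2121 rad.
Bracket: H₀ sin φ sin δ + cos φ cos δ sin H₀ = 2.2121×-0.87462×-0.31474 + 0.48481×0.94918×0.80134 = 0.608942 + 0.368754 = 0.977696.
Inverse-square distance factor (a/d)² = 1.0518² = 1.106283.
Q̄ = (S₀/π) × 1.106283 × [bracket] = (1361/π) × 1.106283 × 0.977696 = 468.6 W/m².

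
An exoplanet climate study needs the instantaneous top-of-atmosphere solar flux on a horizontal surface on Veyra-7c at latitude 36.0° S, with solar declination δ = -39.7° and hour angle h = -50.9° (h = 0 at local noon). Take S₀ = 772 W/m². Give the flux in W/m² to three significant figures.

593 W/m²

cos θ_z = sin φ sin δ + cos φ cos δ cos h = 0.375458 + 0.392569 = 0.768027.
Flux = S₀ · cos θ_z = 772 × 0.768027 = 592.9 W/m².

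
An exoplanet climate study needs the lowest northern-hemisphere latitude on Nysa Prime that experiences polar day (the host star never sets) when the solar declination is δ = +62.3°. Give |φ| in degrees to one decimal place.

|φ| = 27.7°

Polar day requires cos H₀ = −tan φ tan δ ≤ −1, i.e. tan φ tan δ ≥ 1.
The boundary is |tan φ| · |tan δ| = 1, so |φ| = 90° − |δ| = 90° − 62.3° = 27.7° in the northern hemisphere.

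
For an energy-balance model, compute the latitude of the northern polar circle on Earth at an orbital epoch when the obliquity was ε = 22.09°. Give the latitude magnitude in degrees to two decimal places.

The polar circle is the lowest latitude that experiences at least one full rotation of continuous daylight at the northern-summer solstice; it lies at |φ| = 90° − ε = 90° − 22.09° = 67.91°.

67.91°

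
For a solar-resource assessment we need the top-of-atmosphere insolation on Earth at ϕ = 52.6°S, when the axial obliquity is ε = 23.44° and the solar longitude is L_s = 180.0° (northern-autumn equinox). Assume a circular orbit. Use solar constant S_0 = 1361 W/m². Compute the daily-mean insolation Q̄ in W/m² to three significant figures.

Solar declination: sin δ = sin ε · sin L_s = sin 23.44° × sin 180.0° = 0.00000, so δ = +0.000°.
cos h₀ = −tan(-52.6°) tan(+0.000°) = 0.0000, h₀ = 1.5708 rad.
Bracket: h₀ sin ϕ sin δ + cos ϕ cos δ sin h₀ = 1.5708×-0.79441×0.00000 + 0.60738×1.00000×1.00000 = -0.000000 + 0.607380 = 0.607380.
Q̄ = (S_0/π) × [bracket] = (1361/π) × 0.607380 = 263.1 W/m².

Q̄ ≈ 263 W/m²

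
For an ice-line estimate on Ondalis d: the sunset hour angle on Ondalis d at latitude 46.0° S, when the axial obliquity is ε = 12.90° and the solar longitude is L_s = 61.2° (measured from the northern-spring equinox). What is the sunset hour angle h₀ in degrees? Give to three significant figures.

h₀ = 78.1°

Solar declination: sin δ = sin ε · sin L_s = sin 12.90° × sin 61.2° = 0.19564, so δ = +11.282°.
cos h₀ = −tan ϕ · tan δ = −tan(-46.0°) × tan(+11.282°) = 0.2066, so h₀ = 1.3627 rad = 78.08°.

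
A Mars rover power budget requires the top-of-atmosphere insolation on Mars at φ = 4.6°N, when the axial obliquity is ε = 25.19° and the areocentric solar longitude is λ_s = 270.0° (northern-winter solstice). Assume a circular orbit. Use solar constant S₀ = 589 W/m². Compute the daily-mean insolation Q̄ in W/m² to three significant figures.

Q̄ ≈ 159 W/m²

sin δ = sin 25.19° × sin 270.0° = -0.42562, so δ = -25.190°.
cos H₀ = −tan(+4.6°) tan(-25.190°) = 0.0378, H₀ = 1.5329 rad.
Bracket: H₀ sin φ sin δ + cos φ cos δ sin H₀ = 1.5329×0.08020×-0.42562 + 0.99678×0.90490×0.99928 = -0.052325 + 0.901337 = 0.849012.
Q̄ = (S₀/π) × [bracket] = (589/π) × 0.849012 = 159.2 W/m².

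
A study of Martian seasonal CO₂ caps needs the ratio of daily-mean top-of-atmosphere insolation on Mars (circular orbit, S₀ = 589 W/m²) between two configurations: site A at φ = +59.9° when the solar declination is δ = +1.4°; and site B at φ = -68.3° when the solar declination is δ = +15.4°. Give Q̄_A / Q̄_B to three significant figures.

— Configuration A (φ=+59.9°):
cos H₀ = −tan(+59.9°) tan(+1.400°) = -0.0422, H₀ = 1.6130 rad.
Bracket: H₀ sin φ sin δ + cos φ cos δ sin H₀ = 1.6130×0.86515×0.02443 + 0.50151×0.99970×0.99911 = 0.034092 + 0.500913 = 0.535005.
Q̄ = (S₀/π) × [bracket] = (589/π) × 0.535005 = 100.31 W/m².
— Configuration B (φ=-68.3°):
cos H₀ = −tan(-68.3°) tan(+15.400°) = 0.6922, H₀ = 0.8063 rad.
Bracket: H₀ sin φ sin δ + cos φ cos δ sin H₀ = 0.8063×-0.92913×0.26556 + 0.36975×0.96410×0.72174 = -0.198946 + 0.257283 = 0.058337.
Q̄ = (S₀/π) × [bracket] = (589/π) × 0.058337 = 10.937 W/m².
Ratio Q̄_A / Q̄_B = 100.31 / 10.937 = 9.172.

Q̄_A / Q̄_B ≈ 9.17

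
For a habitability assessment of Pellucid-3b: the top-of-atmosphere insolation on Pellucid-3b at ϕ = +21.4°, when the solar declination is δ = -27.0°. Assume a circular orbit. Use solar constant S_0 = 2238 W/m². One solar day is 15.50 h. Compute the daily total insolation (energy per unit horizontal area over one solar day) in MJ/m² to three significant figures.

23.3 MJ/m²

cos h₀ = −tan(+21.4°) tan(-27.000°) = 0.1997, h₀ = 1.3698 rad.
Bracket: h₀ sin ϕ sin δ + cos ϕ cos δ sin h₀ = 1.3698×0.36488×-0.45399 + 0.93106×0.89101×0.97986 = -0.226910 + 0.812876 = 0.585966.
Q̄ = (S_0/π) × [bracket] = (2238/π) × 0.585966 = 417.43 W/m².
Daily total = Q̄ × 15.50 h × 3600 s/h = 417.43 × 15.50 × 3600 / 10⁶ = 23.29 MJ/m².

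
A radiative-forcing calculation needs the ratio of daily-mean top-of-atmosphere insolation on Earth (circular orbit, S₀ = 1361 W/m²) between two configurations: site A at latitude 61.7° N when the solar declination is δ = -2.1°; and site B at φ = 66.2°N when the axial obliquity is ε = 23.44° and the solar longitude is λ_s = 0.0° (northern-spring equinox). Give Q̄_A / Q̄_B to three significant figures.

Q̄_A / Q̄_B ≈ 1.05

— Configuration A (φ=+61.7°):
cos H₀ = −tan(+61.7°) tan(-2.100°) = 0.0681, H₀ = 1.5026 rad.
Bracket: H₀ sin φ sin δ + cos φ cos δ sin H₀ = 1.5026×0.88048×-0.03664 + 0.47409×0.99933×0.99768 = -0.048475 + 0.472673 = 0.424198.
Q̄ = (S₀/π) × [bracket] = (1361/π) × 0.424198 = 183.77 W/m².
— Configuration B (φ=+66.2°):
Solar declination: sin δ = sin ε · sin λ_s = sin 23.44° × sin 0.0° = 0.00000, so δ = +0.000°.
cos H₀ = −tan(+66.2°) tan(+0.000°) = -0.0000, H₀ = 1.5708 rad.
Bracket: H₀ sin φ sin δ + cos φ cos δ sin H₀ = 1.5708×0.91496×0.00000 + 0.40355×1.00000×1.00000 = 0.000000 + 0.403550 = 0.403550.
Q̄ = (S₀/π) × [bracket] = (1361/π) × 0.403550 = 174.83 W/m².
Ratio Q̄_A / Q̄_B = 183.77 / 174.83 = 1.051.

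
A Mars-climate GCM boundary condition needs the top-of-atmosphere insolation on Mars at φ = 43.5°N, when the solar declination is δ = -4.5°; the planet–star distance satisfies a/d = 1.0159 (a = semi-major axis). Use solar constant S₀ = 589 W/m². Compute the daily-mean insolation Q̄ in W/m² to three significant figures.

cos H₀ = −tan(+43.5°) tan(-4.500°) = 0.0747, H₀ = 1.4960 rad.
Bracket: H₀ sin φ sin δ + cos φ cos δ sin H₀ = 1.4960×0.68835×-0.07846 + 0.72537×0.99692×0.99721 = -0.080796 + 0.721118 = 0.640322.
Inverse-square distance factor (a/d)² = 1.0159² = 1.032053.
Q̄ = (S₀/π) × 1.032053 × [bracket] = (589/π) × 1.032053 × 0.640322 = 123.9 W/m².

Q̄ ≈ 124 W/m²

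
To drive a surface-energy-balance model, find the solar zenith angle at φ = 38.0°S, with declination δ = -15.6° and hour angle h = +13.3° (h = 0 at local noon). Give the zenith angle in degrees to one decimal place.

cos θ_z = sin φ sin δ + cos φ cos δ cos h = 0.165564 + 0.738626 = 0.904190.
θ_z = arccos(0.904190) = 25.3°.

θ_z = 25.3°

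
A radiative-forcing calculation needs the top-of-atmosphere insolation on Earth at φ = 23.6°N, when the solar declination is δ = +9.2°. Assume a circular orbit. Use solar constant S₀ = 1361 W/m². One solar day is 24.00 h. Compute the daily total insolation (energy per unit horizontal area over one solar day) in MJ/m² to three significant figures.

37.7 MJ/m²

cos H₀ = −tan(+23.6°) tan(+9.200°) = -0.0708, H₀ = 1.6416 rad.
Bracket: H₀ sin φ sin δ + cos φ cos δ sin H₀ = 1.6416×0.40035×0.15988 + 0.91636×0.98714×0.99749 = 0.105075 + 0.902305 = 1.007380.
Q̄ = (S₀/π) × [bracket] = (1361/π) × 1.007380 = 436.42 W/m².
Daily total = Q̄ × 24.00 h × 3600 s/h = 436.42 × 24.00 × 3600 / 10⁶ = 37.71 MJ/m².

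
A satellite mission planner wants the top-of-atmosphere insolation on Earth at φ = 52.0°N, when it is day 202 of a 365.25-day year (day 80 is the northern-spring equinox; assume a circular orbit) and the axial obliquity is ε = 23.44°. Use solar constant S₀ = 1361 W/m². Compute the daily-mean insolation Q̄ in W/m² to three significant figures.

Q̄ ≈ 463 W/m²

Solar longitude: λ_s = 360° × (202 − 80)/365.25 = 120.246°.
sin δ = sin 23.44° × sin 120.246° = 0.34364, so δ = +20.099°.
cos H₀ = −tan(+52.0°) tan(+20.099°) = -0.4684, H₀ = 2.0582 rad.
Bracket: H₀ sin φ sin δ + cos φ cos δ sin H₀ = 2.0582×0.78801×0.34364 + 0.61566×0.93910×0.88354 = 0.557344 + 0.510833 = 1.068177.
Q̄ = (S₀/π) × [bracket] = (1361/π) × 1.068177 = 462.8 W/m².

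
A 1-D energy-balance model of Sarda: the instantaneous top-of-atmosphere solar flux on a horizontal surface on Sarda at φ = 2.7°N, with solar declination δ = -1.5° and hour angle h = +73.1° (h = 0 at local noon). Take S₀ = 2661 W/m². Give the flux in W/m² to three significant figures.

769 W/m²

cos θ_z = sin φ sin δ + cos φ cos δ cos h = -0.001233 + 0.290280 = 0.289047.
Flux = S₀ · cos θ_z = 2661 × 0.289047 = 769.2 W/m².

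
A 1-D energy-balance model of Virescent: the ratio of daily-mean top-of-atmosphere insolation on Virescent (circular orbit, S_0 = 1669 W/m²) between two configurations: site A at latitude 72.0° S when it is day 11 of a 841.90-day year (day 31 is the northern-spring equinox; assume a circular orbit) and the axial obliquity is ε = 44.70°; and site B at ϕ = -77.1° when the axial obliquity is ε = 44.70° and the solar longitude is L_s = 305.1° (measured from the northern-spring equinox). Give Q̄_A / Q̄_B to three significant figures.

Q̄_A / Q̄_B ≈ 0.272

— Configuration A (ϕ=-72.0°):
Solar longitude: L_s = 360° × (11 − 31)/841.90 = -8.552°, i.e. -8.552° + 360° = 351.448°.
sin δ = sin 44.70° × sin 351.448° = -0.10460, so δ = -6.004°.
cos h₀ = −tan(-72.0°) tan(-6.004°) = -0.3237, h₀ = 1.9004 rad.
Bracket: h₀ sin ϕ sin δ + cos ϕ cos δ sin h₀ = 1.9004×-0.95106×-0.10460 + 0.30902×0.99451×0.94616 = 0.189053 + 0.290777 = 0.479830.
Q̄ = (S_0/π) × [bracket] = (1669/π) × 0.479830 = 254.91 W/m².
— Configuration B (ϕ=-77.1°):
Solar declination: sin δ = sin ε · sin L_s = sin 44.70° × sin 305.1° = -0.57548, so δ = -35.133°.
cos h₀ = −tan(-77.1°) tan(-35.133°) = -3.0724 ≤ −1 ⇒ polar day, h₀ = π.
Bracket: h₀ sin ϕ sin δ + cos ϕ cos δ sin h₀ = 3.1416×-0.97476×-0.57548 + 0.22325×0.81781×0.00000 = 1.762296 + 0.000000 = 1.762296.
Q̄ = (S_0/π) × [bracket] = (1669/π) × 1.762296 = 936.24 W/m².
Ratio Q̄_A / Q̄_B = 254.91 / 936.24 = 0.2723.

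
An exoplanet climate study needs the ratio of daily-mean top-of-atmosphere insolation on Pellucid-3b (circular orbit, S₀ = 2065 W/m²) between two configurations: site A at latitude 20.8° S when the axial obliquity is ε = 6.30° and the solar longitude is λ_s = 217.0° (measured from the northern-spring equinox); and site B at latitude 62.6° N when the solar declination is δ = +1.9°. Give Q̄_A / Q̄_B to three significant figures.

Q̄_A / Q̄_B ≈ 1.91

— Configuration A (φ=-20.8°):
Solar declination: sin δ = sin ε · sin λ_s = sin 6.30° × sin 217.0° = -0.06604, so δ = -3.787°.
cos H₀ = −tan(-20.8°) tan(-3.787°) = -0.0251, H₀ = 1.5959 rad.
Bracket: H₀ sin φ sin δ + cos φ cos δ sin H₀ = 1.5959×-0.35511×-0.06604 + 0.93483×0.99782×0.99968 = 0.037426 + 0.932494 = 0.969920.
Q̄ = (S₀/π) × [bracket] = (2065/π) × 0.969920 = 637.54 W/m².
— Configuration B (φ=+62.6°):
cos H₀ = −tan(+62.6°) tan(+1.900°) = -0.0640, H₀ = 1.6348 rad.
Bracket: H₀ sin φ sin δ + cos φ cos δ sin H₀ = 1.6348×0.88782×0.03316 + 0.46020×0.99945×0.99795 = 0.048129 + 0.459004 = 0.507133.
Q̄ = (S₀/π) × [bracket] = (2065/π) × 0.507133 = 333.34 W/m².
Ratio Q̄_A / Q̄_B = 637.54 / 333.34 = 1.913.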